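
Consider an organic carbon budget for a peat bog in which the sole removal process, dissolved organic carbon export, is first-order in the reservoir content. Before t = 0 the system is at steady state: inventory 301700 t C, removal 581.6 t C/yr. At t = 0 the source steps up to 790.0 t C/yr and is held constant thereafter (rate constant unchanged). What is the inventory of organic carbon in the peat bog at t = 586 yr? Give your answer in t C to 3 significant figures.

375000 t C

τ = M₀/F₀ = 301700/581.6 = 518.7 yr; rate constant k = 1/τ.
New steady state M_∞ = F₁/k = F₁·τ = 790.0 × 518.7 = 409810 t C.
M(t) = M_∞ + (M₀ − M_∞)·e^(−t/τ); t/τ = 586/518.7 = 1.130, so e^(−t/τ) = 0.3231.
M(t) = 409810 − 108100 × 0.3231 = 374870 t C.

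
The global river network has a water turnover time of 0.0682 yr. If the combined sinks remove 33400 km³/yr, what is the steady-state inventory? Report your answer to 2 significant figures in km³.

2300 km³

τ = M/F ⇒ M = τ × F = 0.0682 × 33400 = 2278 km³.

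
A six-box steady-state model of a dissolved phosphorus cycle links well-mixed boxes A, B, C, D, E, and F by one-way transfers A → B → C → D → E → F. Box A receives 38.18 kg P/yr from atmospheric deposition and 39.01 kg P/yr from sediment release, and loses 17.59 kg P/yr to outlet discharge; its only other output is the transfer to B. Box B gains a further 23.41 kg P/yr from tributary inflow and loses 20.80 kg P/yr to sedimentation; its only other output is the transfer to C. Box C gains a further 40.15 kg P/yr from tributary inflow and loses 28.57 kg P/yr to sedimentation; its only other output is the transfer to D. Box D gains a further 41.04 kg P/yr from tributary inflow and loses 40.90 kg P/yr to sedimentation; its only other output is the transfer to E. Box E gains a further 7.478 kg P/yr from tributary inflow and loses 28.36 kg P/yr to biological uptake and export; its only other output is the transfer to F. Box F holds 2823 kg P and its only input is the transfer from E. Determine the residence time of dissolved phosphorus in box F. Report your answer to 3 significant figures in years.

Box A: F(A→B) = (38.18 + 39.01) − 17.59 = 59.600 kg P/yr.
Box B: F(B→C) = (59.600 + 23.41) − 20.80 = 62.210 kg P/yr.
Box C: F(C→D) = (62.210 + 40.15) − 28.57 = 73.790 kg P/yr.
Box D: F(D→E) = (73.790 + 41.04) − 40.90 = 73.930 kg P/yr.
Box E: F(E→F) = (73.930 + 7.478) − 28.36 = 53.048 kg P/yr.
Box F throughput = its input = 53.048 kg P/yr; τ = 2823 / 53.048 = 53.22 yr.

53.2 yr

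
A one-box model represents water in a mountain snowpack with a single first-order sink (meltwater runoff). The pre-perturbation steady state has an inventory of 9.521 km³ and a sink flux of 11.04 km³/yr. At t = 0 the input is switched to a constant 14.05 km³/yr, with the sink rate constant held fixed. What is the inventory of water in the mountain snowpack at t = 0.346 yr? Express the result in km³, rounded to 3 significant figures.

Residence time τ = M₀/F₀ = 0.8624 yr. The eventual steady state is M_∞ = M₀·(F₁/F₀) = 9.521 × 14.05/11.04 = 12.117 km³.
The anomaly ΔM(t) = M(t) − M_∞ decays as ΔM₀·e^(−t/τ) with ΔM₀ = 9.521 − 12.117 = −2.596 km³.
At t = 0.346 yr, e^(−t/τ) = e^(−0.4012) = 0.6695, so ΔM = −1.738 km³ and M = 12.117 − 1.738 = 10.379 km³.

10.4 km³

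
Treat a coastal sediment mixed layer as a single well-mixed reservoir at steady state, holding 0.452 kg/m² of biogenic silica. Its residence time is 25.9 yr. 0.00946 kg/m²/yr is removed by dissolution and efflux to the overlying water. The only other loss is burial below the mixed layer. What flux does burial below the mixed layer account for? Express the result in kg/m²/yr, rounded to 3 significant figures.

Total removal F = M/τ = 0.452 / 25.9 = 0.01745 kg/m²/yr.
Burial below the mixed layer = F − (0.00946) = 0.01745 − 0.009460 = 0.007992 kg/m²/yr.

0.00799 kg/m²/yr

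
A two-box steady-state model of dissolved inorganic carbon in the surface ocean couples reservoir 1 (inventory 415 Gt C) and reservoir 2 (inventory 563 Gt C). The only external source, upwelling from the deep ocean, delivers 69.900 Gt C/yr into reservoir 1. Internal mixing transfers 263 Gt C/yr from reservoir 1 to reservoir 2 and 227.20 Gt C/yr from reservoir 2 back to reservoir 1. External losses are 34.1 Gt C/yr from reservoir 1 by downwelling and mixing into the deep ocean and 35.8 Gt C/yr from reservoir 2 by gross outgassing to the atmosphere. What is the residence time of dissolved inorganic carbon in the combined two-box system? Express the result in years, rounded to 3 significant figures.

14.0 yr

For the system as a whole, the A↔B exchange is internal and contributes nothing to the throughput; only the external sinks remove mass.
M_total = 415 + 563 = 978.00 Gt C.
ΣF_external_out = 34.1 + 35.8 = 69.900 Gt C/yr.
τ = M_total / ΣF_ext = 978.00 / 69.900 = 13.99 yr.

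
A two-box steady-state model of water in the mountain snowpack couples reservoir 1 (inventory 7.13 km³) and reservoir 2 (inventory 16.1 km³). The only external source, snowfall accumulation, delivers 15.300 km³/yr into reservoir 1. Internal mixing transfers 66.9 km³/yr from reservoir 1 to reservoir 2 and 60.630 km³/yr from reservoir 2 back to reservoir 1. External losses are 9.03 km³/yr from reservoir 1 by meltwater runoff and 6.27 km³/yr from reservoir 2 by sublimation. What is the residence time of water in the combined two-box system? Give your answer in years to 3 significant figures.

1.52 yr

Treat the two boxes together as one reservoir: the mixing fluxes between them are internal recycling, so τ = ΣM / Σ(external losses).
M_total = 7.13 + 16.1 = 23.230 km³.
ΣF_external_out = 9.03 + 6.27 = 15.300 km³/yr.
τ = M_total / ΣF_ext = 23.230 / 15.300 = 1.518 yr.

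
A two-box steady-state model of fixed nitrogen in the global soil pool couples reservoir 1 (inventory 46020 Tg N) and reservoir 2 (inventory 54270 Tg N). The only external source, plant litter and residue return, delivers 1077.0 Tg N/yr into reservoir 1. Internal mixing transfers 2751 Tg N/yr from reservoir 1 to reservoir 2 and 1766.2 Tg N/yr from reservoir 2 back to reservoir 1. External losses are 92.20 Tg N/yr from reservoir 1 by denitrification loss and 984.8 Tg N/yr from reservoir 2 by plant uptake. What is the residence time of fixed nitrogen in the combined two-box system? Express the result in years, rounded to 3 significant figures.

Residence time in the combined system uses the total inventory and the total *external* removal — internal exchanges between the two boxes cancel.
M_total = 46020 + 54270 = 100290 Tg N.
ΣF_external_out = 92.20 + 984.8 = 1077.0 Tg N/yr.
τ = M_total / ΣF_ext = 100290 / 1077.0 = 93.12 yr.

93.1 yr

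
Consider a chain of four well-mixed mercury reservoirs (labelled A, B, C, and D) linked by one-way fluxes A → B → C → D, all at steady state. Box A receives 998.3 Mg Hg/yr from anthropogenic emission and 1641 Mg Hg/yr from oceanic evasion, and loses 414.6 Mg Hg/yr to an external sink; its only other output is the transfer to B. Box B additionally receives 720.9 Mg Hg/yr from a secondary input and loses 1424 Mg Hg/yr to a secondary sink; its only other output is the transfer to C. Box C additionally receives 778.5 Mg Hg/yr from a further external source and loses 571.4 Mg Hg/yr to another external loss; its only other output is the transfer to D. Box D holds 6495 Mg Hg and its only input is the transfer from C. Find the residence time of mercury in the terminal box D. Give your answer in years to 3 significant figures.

3.76 yr

Box A: F(A→B) = (998.3 + 1641) − 414.6 = 2224.7 Mg Hg/yr.
Box B: F(B→C) = (2224.7 + 720.9) − 1424 = 1521.6 Mg Hg/yr.
Box C: F(C→D) = (1521.6 + 778.5) − 571.4 = 1728.7 Mg Hg/yr.
Box D throughput = its input = 1728.7 Mg Hg/yr; τ = 6495 / 1728.7 = 3.757 yr.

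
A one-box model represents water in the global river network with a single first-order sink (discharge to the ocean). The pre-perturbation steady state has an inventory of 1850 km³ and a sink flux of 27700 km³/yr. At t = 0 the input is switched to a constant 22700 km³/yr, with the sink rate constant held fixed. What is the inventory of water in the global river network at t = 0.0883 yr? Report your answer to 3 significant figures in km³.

1610 km³

The sink rate constant is k = F₀/M₀ = 27700/1850 = 14.97 yr⁻¹.
Solving dM/dt = F₁ − kM with M(0) = M₀ gives M(t) = F₁/k + (M₀ − F₁/k)·e^(−kt).
F₁/k = 22700/14.97 = 1516.1 km³; kt = 14.97 × 0.0883 = 1.322, e^(−kt) = 0.2666.
M(0.0883) = 1516.1 + (1850 − 1516.1) × 0.2666 = 1516.1 + 89.02 = 1605.1 km³.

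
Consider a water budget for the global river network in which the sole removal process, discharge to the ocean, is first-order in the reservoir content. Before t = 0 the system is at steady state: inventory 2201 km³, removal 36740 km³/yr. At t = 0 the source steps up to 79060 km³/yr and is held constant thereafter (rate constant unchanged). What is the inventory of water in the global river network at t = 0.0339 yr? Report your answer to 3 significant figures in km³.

3300 km³

Residence time τ = M₀/F₀ = 0.05991 yr. The eventual steady state is M_∞ = M₀·(F₁/F₀) = 2201 × 79060/36740 = 4736.3 km³.
The anomaly ΔM(t) = M(t) − M_∞ decays as ΔM₀·e^(−t/τ) with ΔM₀ = 2201 − 4736.3 = −2535 km³.
At t = 0.0339 yr, e^(−t/τ) = e^(−0.5659) = 0.5679, so ΔM = −1440 km³ and M = 4736.3 − 1440 = 3296.6 km³.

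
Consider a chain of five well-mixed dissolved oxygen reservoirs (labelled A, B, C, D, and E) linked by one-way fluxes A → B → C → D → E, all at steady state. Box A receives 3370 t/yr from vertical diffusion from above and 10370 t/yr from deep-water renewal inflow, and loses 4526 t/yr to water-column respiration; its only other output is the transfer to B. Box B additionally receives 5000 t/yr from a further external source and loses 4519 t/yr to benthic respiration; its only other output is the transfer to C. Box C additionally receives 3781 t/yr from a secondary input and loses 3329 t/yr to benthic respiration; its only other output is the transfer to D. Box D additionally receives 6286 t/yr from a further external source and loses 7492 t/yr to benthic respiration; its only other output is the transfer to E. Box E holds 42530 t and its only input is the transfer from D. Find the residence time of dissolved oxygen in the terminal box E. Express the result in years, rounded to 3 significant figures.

4.76 yr

Box A: F(A→B) = (3370 + 10370) − 4526 = 9214.0 t/yr.
Box B: F(B→C) = (9214.0 + 5000) − 4519 = 9695.0 t/yr.
Box C: F(C→D) = (9695.0 + 3781) − 3329 = 10147 t/yr.
Box D: F(D→E) = (10147 + 6286) − 7492 = 8941.0 t/yr.
Box E throughput = its input = 8941.0 t/yr; τ = 42530 / 8941.0 = 4.757 yr.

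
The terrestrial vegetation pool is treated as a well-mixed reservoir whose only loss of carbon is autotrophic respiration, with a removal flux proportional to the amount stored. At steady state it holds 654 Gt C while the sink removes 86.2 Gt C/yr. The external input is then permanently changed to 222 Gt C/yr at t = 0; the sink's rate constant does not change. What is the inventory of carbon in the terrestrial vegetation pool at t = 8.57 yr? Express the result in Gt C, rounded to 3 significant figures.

The sink rate constant is k = F₀/M₀ = 86.2/654 = 0.1318 yr⁻¹.
Solving dM/dt = F₁ − kM with M(0) = M₀ gives M(t) = F₁/k + (M₀ − F₁/k)·e^(−kt).
F₁/k = 222/0.1318 = 1684.3 Gt C; kt = 0.1318 × 8.57 = 1.130, e^(−kt) = 0.3232.
M(8.57) = 1684.3 + (654 − 1684.3) × 0.3232 = 1684.3 − 333.0 = 1351.3 Gt C.

1350 Gt C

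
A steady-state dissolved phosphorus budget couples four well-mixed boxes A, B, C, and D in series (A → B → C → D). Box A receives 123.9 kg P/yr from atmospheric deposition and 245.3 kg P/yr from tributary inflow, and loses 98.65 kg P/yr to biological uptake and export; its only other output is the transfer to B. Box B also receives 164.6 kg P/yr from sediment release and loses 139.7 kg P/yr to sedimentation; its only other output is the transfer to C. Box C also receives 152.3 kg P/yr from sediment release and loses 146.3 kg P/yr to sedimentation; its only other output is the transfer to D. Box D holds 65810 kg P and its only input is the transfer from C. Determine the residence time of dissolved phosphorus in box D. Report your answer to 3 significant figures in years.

Box A: F(A→B) = (123.9 + 245.3) − 98.65 = 270.55 kg P/yr.
Box B: F(B→C) = (270.55 + 164.6) − 139.7 = 295.45 kg P/yr.
Box C: F(C→D) = (295.45 + 152.3) − 146.3 = 301.45 kg P/yr.
Box D throughput = its input = 301.45 kg P/yr; τ = 65810 / 301.45 = 218.3 yr.

218 yr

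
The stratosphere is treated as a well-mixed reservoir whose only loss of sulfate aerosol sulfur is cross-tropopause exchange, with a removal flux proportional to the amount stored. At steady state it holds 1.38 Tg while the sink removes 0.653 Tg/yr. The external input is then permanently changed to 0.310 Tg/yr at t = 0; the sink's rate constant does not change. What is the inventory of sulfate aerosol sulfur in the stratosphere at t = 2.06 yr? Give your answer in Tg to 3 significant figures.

Residence time τ = M₀/F₀ = 2.113 yr. The eventual steady state is M_∞ = M₀·(F₁/F₀) = 1.38 × 0.310/0.653 = 0.65513 Tg.
The anomaly ΔM(t) = M(t) − M_∞ decays as ΔM₀·e^(−t/τ) with ΔM₀ = 1.38 − 0.65513 = 0.7249 Tg.
At t = 2.06 yr, e^(−t/τ) = e^(−0.9748) = 0.3773, so ΔM = 0.2735 Tg and M = 0.65513 + 0.2735 = 0.92861 Tg.

0.929 Tg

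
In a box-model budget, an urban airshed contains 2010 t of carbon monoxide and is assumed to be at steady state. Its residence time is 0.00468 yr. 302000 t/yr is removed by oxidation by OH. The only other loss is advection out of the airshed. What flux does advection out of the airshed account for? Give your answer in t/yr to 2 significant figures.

130000 t/yr

Total removal F = M/τ = 2010 / 0.00468 = 429500 t/yr.
Advection out of the airshed = F − (302000) = 429500 − 302000 = 127500 t/yr.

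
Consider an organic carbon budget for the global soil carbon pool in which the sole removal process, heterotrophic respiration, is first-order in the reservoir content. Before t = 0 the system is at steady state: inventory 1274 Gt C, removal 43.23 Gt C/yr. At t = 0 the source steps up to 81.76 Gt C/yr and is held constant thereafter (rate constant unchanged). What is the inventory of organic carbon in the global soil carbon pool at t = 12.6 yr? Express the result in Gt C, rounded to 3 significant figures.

The sink rate constant is k = F₀/M₀ = 43.23/1274 = 0.03393 yr⁻¹.
Solving dM/dt = F₁ − kM with M(0) = M₀ gives M(t) = F₁/k + (M₀ − F₁/k)·e^(−kt).
F₁/k = 81.76/0.03393 = 2409.5 Gt C; kt = 0.03393 × 12.6 = 0.4275, e^(−kt) = 0.6521.
M(12.6) = 2409.5 + (1274 − 2409.5) × 0.6521 = 2409.5 − 740.5 = 1669.0 Gt C.

1670 Gt C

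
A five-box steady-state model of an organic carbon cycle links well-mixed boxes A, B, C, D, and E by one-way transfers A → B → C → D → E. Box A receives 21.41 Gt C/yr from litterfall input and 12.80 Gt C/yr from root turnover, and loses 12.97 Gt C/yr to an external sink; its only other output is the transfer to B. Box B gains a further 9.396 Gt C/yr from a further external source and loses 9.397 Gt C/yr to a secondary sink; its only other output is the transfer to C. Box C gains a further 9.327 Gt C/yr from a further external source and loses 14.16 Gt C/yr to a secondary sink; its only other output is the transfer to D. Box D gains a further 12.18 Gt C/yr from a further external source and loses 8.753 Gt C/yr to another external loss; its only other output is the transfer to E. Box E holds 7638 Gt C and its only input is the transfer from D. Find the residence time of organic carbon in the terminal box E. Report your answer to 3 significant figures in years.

Box A: F(A→B) = (21.41 + 12.80) − 12.97 = 21.240 Gt C/yr.
Box B: F(B→C) = (21.240 + 9.396) − 9.397 = 21.239 Gt C/yr.
Box C: F(C→D) = (21.239 + 9.327) − 14.16 = 16.406 Gt C/yr.
Box D: F(D→E) = (16.406 + 12.18) − 8.753 = 19.833 Gt C/yr.
Box E throughput = its input = 19.833 Gt C/yr; τ = 7638 / 19.833 = 385.1 yr.

385 yr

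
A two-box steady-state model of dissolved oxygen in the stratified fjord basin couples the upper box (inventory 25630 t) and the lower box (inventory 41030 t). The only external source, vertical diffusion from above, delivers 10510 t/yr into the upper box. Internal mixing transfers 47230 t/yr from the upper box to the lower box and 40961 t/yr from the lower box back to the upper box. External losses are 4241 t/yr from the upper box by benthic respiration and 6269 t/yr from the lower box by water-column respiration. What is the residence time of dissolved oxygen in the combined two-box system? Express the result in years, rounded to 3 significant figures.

For the system as a whole, the A↔B exchange is internal and contributes nothing to the throughput; only the external sinks remove mass.
M_total = 25630 + 41030 = 66660 t.
ΣF_external_out = 4241 + 6269 = 10510 t/yr.
τ = M_total / ΣF_ext = 66660 / 10510 = 6.343 yr.

6.34 yr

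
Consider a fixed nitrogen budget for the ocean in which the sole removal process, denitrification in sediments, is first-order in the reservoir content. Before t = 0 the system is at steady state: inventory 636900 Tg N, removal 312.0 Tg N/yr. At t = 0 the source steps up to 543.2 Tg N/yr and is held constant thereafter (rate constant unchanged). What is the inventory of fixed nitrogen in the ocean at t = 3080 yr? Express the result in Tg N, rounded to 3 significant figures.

1.00×10^6 Tg N

The sink rate constant is k = F₀/M₀ = 312.0/636900 = 0.0004899 yr⁻¹.
Solving dM/dt = F₁ − kM with M(0) = M₀ gives M(t) = F₁/k + (M₀ − F₁/k)·e^(−kt).
F₁/k = 543.2/0.0004899 = 1.1089×10^6 Tg N; kt = 0.0004899 × 3080 = 1.509, e^(−kt) = 0.2212.
M(3080) = 1.1089×10^6 + (636900 − 1.1089×10^6) × 0.2212 = 1.1089×10^6 − 104400 = 1.0045×10^6 Tg N.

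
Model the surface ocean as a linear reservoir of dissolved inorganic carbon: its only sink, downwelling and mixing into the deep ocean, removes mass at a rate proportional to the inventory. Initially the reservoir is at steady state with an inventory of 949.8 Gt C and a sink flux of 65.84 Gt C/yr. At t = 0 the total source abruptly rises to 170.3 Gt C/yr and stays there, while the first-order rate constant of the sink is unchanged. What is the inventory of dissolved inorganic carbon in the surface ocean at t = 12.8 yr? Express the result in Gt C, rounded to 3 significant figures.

1840 Gt C

The sink rate constant is k = F₀/M₀ = 65.84/949.8 = 0.06932 yr⁻¹.
Solving dM/dt = F₁ − kM with M(0) = M₀ gives M(t) = F₁/k + (M₀ − F₁/k)·e^(−kt).
F₁/k = 170.3/0.06932 = 2456.7 Gt C; kt = 0.06932 × 12.8 = 0.8873, e^(−kt) = 0.4118.
M(12.8) = 2456.7 + (949.8 − 2456.7) × 0.4118 = 2456.7 − 620.5 = 1836.2 Gt C.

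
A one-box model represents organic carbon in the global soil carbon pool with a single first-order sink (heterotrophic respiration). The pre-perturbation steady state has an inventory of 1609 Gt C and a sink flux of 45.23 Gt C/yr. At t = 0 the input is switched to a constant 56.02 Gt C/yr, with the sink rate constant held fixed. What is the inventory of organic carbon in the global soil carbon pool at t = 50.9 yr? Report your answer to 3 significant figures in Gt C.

τ = M₀/F₀ = 1609/45.23 = 35.57 yr; rate constant k = 1/τ.
New steady state M_∞ = F₁/k = F₁·τ = 56.02 × 35.57 = 1992.8 Gt C.
M(t) = M_∞ + (M₀ − M_∞)·e^(−t/τ); t/τ = 50.9/35.57 = 1.431, so e^(−t/τ) = 0.2391.
M(t) = 1992.8 − 383.8 × 0.2391 = 1901.1 Gt C.

1900 Gt C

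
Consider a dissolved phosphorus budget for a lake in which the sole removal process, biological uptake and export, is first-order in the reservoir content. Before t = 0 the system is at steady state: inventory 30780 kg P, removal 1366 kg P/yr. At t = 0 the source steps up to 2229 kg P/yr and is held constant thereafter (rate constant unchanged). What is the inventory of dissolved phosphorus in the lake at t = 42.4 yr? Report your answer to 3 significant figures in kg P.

47300 kg P

τ = M₀/F₀ = 30780/1366 = 22.53 yr; rate constant k = 1/τ.
New steady state M_∞ = F₁/k = F₁·τ = 2229 × 22.53 = 50226 kg P.
M(t) = M_∞ + (M₀ − M_∞)·e^(−t/τ); t/τ = 42.4/22.53 = 1.882, so e^(−t/τ) = 0.1523.
M(t) = 50226 − 19450 × 0.1523 = 47264 kg P.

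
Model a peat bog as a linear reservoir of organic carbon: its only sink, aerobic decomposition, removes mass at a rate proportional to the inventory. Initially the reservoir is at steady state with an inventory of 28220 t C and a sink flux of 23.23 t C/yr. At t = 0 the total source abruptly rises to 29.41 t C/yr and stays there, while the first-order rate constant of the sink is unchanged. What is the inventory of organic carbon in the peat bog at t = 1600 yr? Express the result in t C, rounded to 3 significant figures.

33700 t C

τ = M₀/F₀ = 28220/23.23 = 1215 yr; rate constant k = 1/τ.
New steady state M_∞ = F₁/k = F₁·τ = 29.41 × 1215 = 35728 t C.
M(t) = M_∞ + (M₀ − M_∞)·e^(−t/τ); t/τ = 1600/1215 = 1.317, so e^(−t/τ) = 0.2679.
M(t) = 35728 − 7508 × 0.2679 = 33716 t C.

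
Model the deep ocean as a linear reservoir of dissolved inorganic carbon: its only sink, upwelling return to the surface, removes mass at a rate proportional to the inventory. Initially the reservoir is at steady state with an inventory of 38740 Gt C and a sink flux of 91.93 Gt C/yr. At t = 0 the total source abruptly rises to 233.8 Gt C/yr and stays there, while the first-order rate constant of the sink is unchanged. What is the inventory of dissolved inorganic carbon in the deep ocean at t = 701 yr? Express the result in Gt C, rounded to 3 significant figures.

87200 Gt C

Residence time τ = M₀/F₀ = 421.4 yr. The eventual steady state is M_∞ = M₀·(F₁/F₀) = 38740 × 233.8/91.93 = 98525 Gt C.
The anomaly ΔM(t) = M(t) − M_∞ decays as ΔM₀·e^(−t/τ) with ΔM₀ = 38740 − 98525 = −59790 Gt C.
At t = 701 yr, e^(−t/τ) = e^(−1.663) = 0.1895, so ΔM = −11330 Gt C and M = 98525 − 11330 = 87197 Gt C.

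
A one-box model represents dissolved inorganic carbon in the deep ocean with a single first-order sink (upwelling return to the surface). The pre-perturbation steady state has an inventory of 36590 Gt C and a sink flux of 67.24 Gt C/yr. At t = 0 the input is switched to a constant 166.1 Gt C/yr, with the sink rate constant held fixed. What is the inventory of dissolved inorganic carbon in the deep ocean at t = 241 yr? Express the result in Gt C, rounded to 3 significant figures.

The sink rate constant is k = F₀/M₀ = 67.24/36590 = 0.001838 yr⁻¹.
Solving dM/dt = F₁ − kM with M(0) = M₀ gives M(t) = F₁/k + (M₀ − F₁/k)·e^(−kt).
F₁/k = 166.1/0.001838 = 90387 Gt C; kt = 0.001838 × 241 = 0.4429, e^(−kt) = 0.6422.
M(241) = 90387 + (36590 − 90387) × 0.6422 = 90387 − 34550 = 55839 Gt C.

55800 Gt C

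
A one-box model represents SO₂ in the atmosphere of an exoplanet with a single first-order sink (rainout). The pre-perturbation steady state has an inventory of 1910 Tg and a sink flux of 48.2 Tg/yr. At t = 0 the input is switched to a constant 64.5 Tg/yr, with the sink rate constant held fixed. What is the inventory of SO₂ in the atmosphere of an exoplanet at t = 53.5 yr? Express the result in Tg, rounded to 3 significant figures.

τ = M₀/F₀ = 1910/48.2 = 39.63 yr; rate constant k = 1/τ.
New steady state M_∞ = F₁/k = F₁·τ = 64.5 × 39.63 = 2555.9 Tg.
M(t) = M_∞ + (M₀ − M_∞)·e^(−t/τ); t/τ = 53.5/39.63 = 1.350, so e^(−t/τ) = 0.2592.
M(t) = 2555.9 − 645.9 × 0.2592 = 2388.5 Tg.

2390 Tg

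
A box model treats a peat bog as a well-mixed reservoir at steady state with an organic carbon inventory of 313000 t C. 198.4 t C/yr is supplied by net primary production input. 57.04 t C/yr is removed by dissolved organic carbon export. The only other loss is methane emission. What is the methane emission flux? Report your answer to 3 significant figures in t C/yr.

141 t C/yr

At steady state ΣF_in = ΣF_out.
ΣF_in = 198.40 t C/yr.
Methane emission flux = ΣF_in − (57.04) = 198.40 − 57.04 = 141.4 t C/yr.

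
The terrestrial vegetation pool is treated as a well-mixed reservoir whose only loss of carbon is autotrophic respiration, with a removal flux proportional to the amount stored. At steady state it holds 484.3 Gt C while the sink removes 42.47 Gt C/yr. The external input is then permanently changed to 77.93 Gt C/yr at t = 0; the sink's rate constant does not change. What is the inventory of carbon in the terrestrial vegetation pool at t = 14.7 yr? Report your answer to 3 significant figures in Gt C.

777 Gt C

Residence time τ = M₀/F₀ = 11.40 yr. The eventual steady state is M_∞ = M₀·(F₁/F₀) = 484.3 × 77.93/42.47 = 888.66 Gt C.
The anomaly ΔM(t) = M(t) − M_∞ decays as ΔM₀·e^(−t/τ) with ΔM₀ = 484.3 − 888.66 = −404.4 Gt C.
At t = 14.7 yr, e^(−t/τ) = e^(−1.289) = 0.2755, so ΔM = −111.4 Gt C and M = 888.66 − 111.4 = 777.25 Gt C.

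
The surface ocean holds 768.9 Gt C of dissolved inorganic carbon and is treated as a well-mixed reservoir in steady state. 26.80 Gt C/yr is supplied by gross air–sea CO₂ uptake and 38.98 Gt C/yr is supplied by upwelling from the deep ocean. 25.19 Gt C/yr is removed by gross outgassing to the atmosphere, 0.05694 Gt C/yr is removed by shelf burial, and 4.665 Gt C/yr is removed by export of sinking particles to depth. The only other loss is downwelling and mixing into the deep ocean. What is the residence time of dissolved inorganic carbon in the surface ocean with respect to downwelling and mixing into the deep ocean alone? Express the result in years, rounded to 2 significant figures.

21 yr

At steady state ΣF_in = ΣF_out.
ΣF_in = 26.80 + 38.98 = 65.780 Gt C/yr.
Downwelling and mixing into the deep ocean flux = ΣF_in − (25.19 + 0.05694 + 4.665) = 65.780 − 29.91 = 35.87 Gt C/yr.
τ = M / F = 768.9 / 35.87 = 21.44 yr.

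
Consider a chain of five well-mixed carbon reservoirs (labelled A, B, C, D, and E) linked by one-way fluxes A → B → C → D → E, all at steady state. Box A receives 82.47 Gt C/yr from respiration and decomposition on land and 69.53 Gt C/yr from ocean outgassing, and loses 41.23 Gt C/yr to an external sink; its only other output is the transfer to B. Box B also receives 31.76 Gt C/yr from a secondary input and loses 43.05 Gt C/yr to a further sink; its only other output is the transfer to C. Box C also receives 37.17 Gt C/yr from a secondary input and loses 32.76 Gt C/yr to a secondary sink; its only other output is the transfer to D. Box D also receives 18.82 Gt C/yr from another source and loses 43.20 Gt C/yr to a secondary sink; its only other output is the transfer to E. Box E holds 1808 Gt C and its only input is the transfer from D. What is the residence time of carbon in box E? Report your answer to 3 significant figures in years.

Box A: F(A→B) = (82.47 + 69.53) − 41.23 = 110.77 Gt C/yr.
Box B: F(B→C) = (110.77 + 31.76) − 43.05 = 99.480 Gt C/yr.
Box C: F(C→D) = (99.480 + 37.17) − 32.76 = 103.89 Gt C/yr.
Box D: F(D→E) = (103.89 + 18.82) − 43.20 = 79.510 Gt C/yr.
Box E throughput = its input = 79.510 Gt C/yr; τ = 1808 / 79.510 = 22.74 yr.

22.7 yr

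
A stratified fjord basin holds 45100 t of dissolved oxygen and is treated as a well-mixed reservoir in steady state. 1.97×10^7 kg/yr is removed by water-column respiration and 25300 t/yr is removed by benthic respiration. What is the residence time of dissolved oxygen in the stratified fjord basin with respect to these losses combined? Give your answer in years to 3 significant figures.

1.00 yr

Convert the water-column respiration flux: 1.97×10^7 kg/yr = 19700 t/yr.
Total removal = 19700 + 25300 = 45000 t/yr.
τ = M / ΣF_out = 45100 / 45000 = 1.002 yr.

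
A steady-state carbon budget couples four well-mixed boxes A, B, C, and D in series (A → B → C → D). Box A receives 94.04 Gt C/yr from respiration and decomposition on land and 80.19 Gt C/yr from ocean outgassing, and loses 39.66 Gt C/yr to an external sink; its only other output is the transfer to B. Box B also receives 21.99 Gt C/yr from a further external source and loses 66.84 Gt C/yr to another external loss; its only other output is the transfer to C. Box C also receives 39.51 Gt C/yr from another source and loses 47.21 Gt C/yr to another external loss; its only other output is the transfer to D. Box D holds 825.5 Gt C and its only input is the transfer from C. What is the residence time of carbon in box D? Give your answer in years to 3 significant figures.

10.1 yr

Box A: F(A→B) = (94.04 + 80.19) − 39.66 = 134.57 Gt C/yr.
Box B: F(B→C) = (134.57 + 21.99) − 66.84 = 89.720 Gt C/yr.
Box C: F(C→D) = (89.720 + 39.51) − 47.21 = 82.020 Gt C/yr.
Box D throughput = its input = 82.020 Gt C/yr; τ = 825.5 / 82.020 = 10.06 yr.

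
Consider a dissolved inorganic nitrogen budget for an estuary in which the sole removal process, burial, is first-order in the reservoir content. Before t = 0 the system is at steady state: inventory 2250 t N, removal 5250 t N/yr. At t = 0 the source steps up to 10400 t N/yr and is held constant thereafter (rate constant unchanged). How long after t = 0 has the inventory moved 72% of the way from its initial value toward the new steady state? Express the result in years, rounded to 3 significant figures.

0.546 yr

τ = M₀/F₀ = 2250/5250 = 0.4286 yr.
The remaining gap fraction is e^(−t/τ); 72% covered ⇒ e^(−t/τ) = 0.280.
t = −τ ln(0.280) = 0.4286 × 1.273 = 0.5456 yr.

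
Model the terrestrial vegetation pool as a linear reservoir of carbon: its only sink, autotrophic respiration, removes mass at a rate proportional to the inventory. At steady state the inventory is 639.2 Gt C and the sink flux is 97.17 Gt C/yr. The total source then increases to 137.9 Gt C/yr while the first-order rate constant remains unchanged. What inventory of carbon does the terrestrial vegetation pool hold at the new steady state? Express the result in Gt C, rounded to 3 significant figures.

Rate constant k = F/M = 97.17 / 639.2 = 0.1520 yr⁻¹.
At the new steady state, source = k·M_new ⇒ M_new = 137.9 / 0.1520 = 907.1 Gt C.
(Equivalently M_new = M × F_new/F_old = 639.2 × 137.9/97.17.)

907 Gt C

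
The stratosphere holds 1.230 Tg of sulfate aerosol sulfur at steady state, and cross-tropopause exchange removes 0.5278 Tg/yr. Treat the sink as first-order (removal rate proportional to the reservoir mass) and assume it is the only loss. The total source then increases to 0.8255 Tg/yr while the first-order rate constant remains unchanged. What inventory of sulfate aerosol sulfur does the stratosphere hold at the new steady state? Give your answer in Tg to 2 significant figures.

1.9 Tg

Rate constant k = F/M = 0.5278 / 1.230 = 0.4291 yr⁻¹.
At the new steady state, source = k·M_new ⇒ M_new = 0.8255 / 0.4291 = 1.924 Tg.
(Equivalently M_new = M × F_new/F_old = 1.230 × 0.8255/0.5278.)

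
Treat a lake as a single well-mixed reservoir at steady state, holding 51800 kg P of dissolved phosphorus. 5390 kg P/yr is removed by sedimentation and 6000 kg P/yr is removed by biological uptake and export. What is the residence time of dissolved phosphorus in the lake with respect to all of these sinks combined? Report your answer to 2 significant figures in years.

Total removal flux = 5390 + 6000 = 11390 kg P/yr.
τ = M / ΣF_out = 51800 / 11390 = 4.548 yr.

4.5 yr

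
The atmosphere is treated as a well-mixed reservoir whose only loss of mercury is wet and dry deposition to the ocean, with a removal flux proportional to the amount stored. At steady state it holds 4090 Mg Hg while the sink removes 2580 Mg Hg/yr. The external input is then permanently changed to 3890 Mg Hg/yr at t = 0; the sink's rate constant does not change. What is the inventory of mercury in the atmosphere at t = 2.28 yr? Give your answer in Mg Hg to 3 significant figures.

5670 Mg Hg

τ = M₀/F₀ = 4090/2580 = 1.585 yr; rate constant k = 1/τ.
New steady state M_∞ = F₁/k = F₁·τ = 3890 × 1.585 = 6166.7 Mg Hg.
M(t) = M_∞ + (M₀ − M_∞)·e^(−t/τ); t/τ = 2.28/1.585 = 1.438, so e^(−t/τ) = 0.2373.
M(t) = 6166.7 − 2077 × 0.2373 = 5673.8 Mg Hg.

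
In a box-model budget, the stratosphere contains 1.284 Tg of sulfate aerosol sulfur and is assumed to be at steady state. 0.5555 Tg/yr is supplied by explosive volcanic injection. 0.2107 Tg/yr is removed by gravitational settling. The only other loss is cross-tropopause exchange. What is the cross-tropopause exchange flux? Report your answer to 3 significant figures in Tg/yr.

0.345 Tg/yr

At steady state ΣF_in = ΣF_out.
ΣF_in = 0.55550 Tg/yr.
Cross-tropopause exchange flux = ΣF_in − (0.2107) = 0.55550 − 0.2107 = 0.3448 Tg/yr.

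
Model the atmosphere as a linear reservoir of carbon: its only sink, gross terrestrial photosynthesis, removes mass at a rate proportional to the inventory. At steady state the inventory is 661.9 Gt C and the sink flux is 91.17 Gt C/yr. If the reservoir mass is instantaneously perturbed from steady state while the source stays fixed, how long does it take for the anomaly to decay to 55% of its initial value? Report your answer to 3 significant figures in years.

For a linear reservoir the anomaly decays as exp(−t/τ) with τ = M/F = 661.9/91.17 = 7.260 yr.
exp(−t/τ) = 0.55 ⇒ t = −τ ln(0.55) = 7.260 × 0.5978 = 4.340 yr.

4.34 yr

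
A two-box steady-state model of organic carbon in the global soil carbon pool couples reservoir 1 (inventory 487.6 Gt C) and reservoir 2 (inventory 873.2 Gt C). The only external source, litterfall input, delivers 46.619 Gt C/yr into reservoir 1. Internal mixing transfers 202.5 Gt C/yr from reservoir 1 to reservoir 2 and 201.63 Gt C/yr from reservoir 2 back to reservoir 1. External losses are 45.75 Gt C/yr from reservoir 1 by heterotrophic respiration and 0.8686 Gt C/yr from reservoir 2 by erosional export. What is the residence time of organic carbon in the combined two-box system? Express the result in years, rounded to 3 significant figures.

29.2 yr

For the system as a whole, the A↔B exchange is internal and contributes nothing to the throughput; only the external sinks remove mass.
M_total = 487.6 + 873.2 = 1360.8 Gt C.
ΣF_external_out = 45.75 + 0.8686 = 46.619 Gt C/yr.
τ = M_total / ΣF_ext = 1360.8 / 46.619 = 29.19 yr.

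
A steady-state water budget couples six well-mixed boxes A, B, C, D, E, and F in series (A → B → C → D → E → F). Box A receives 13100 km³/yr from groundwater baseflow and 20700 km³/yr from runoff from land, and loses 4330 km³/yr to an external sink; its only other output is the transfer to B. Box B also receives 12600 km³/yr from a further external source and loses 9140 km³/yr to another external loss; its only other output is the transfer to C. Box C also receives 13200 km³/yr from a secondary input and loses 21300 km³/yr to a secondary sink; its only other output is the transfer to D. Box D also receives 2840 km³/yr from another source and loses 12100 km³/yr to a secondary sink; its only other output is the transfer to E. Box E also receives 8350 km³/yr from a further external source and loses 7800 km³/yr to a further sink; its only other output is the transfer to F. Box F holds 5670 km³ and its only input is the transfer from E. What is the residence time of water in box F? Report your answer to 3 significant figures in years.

0.352 yr

Box A: F(A→B) = (13100 + 20700) − 4330 = 29470 km³/yr.
Box B: F(B→C) = (29470 + 12600) − 9140 = 32930 km³/yr.
Box C: F(C→D) = (32930 + 13200) − 21300 = 24830 km³/yr.
Box D: F(D→E) = (24830 + 2840) − 12100 = 15570 km³/yr.
Box E: F(E→F) = (15570 + 8350) − 7800 = 16120 km³/yr.
Box F throughput = its input = 16120 km³/yr; τ = 5670 / 16120 = 0.3517 yr.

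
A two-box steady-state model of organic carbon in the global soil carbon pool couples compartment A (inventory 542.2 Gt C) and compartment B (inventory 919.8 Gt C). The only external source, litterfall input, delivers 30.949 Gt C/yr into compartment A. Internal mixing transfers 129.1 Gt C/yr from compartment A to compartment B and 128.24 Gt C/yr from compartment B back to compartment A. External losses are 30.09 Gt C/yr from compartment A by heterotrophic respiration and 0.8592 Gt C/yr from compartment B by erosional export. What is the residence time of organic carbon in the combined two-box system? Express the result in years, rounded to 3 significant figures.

Residence time in the combined system uses the total inventory and the total *external* removal — internal exchanges between the two boxes cancel.
M_total = 542.2 + 919.8 = 1462.0 Gt C.
ΣF_external_out = 30.09 + 0.8592 = 30.949 Gt C/yr.
τ = M_total / ΣF_ext = 1462.0 / 30.949 = 47.24 yr.

47.2 yr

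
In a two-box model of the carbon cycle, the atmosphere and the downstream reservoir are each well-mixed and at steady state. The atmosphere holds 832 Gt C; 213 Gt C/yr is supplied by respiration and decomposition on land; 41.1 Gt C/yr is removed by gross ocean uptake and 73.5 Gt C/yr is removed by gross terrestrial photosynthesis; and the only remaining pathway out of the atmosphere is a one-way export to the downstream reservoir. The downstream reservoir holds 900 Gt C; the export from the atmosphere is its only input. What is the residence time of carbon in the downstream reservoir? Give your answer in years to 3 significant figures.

9.15 yr

Balance the atmosphere: ΣF_in = 213.00 Gt C/yr.
Export to the downstream reservoir = ΣF_in − (41.1 + 73.5) = 98.400 Gt C/yr.
At steady state the output of the downstream reservoir equals its input, 98.400 Gt C/yr.
τ = M / F = 900 / 98.400 = 9.146 yr.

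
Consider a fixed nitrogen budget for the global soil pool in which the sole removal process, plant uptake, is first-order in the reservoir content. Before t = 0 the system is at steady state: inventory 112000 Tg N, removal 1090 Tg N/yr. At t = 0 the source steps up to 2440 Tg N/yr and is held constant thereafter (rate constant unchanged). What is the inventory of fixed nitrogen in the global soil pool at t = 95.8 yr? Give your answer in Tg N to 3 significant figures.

τ = M₀/F₀ = 112000/1090 = 102.8 yr; rate constant k = 1/τ.
New steady state M_∞ = F₁/k = F₁·τ = 2440 × 102.8 = 250720 Tg N.
M(t) = M_∞ + (M₀ − M_∞)·e^(−t/τ); t/τ = 95.8/102.8 = 0.9323, so e^(−t/τ) = 0.3936.
M(t) = 250720 − 138700 × 0.3936 = 196110 Tg N.

196000 Tg N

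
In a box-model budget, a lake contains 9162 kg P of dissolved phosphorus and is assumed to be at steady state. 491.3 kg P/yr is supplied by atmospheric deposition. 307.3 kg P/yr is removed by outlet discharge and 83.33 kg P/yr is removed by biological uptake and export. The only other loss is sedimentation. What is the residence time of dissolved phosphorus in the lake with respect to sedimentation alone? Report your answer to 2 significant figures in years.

91 yr

At steady state ΣF_in = ΣF_out.
ΣF_in = 491.30 kg P/yr.
Sedimentation flux = ΣF_in − (307.3 + 83.33) = 491.30 − 390.6 = 100.7 kg P/yr.
τ = M / F = 9162 / 100.7 = 91.01 yr.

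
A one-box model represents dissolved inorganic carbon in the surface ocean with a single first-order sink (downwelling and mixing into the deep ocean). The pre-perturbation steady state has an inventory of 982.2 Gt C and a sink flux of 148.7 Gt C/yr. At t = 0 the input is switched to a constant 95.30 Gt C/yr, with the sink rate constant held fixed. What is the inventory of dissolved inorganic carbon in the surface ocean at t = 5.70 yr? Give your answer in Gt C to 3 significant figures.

778 Gt C

The sink rate constant is k = F₀/M₀ = 148.7/982.2 = 0.1514 yr⁻¹.
Solving dM/dt = F₁ − kM with M(0) = M₀ gives M(t) = F₁/k + (M₀ − F₁/k)·e^(−kt).
F₁/k = 95.30/0.1514 = 629.48 Gt C; kt = 0.1514 × 5.70 = 0.8630, e^(−kt) = 0.4219.
M(5.70) = 629.48 + (982.2 − 629.48) × 0.4219 = 629.48 + 148.8 = 778.30 Gt C.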